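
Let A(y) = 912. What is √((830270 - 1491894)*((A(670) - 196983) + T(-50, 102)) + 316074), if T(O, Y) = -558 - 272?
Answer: √130274743298 ≈ 3.6094e+5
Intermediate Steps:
T(O, Y) = -830
√((830270 - 1491894)*((A(670) - 196983) + T(-50, 102)) + 316074) = √((830270 - 1491894)*((912 - 196983) - 830) + 316074) = √(-661624*(-196071 - 830) + 316074) = √(-661624*(-196901) + 316074) = √(130274427224 + 316074) = √130274743298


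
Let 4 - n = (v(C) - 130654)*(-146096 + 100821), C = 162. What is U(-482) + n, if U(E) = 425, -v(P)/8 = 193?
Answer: -5985264021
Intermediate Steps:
v(P) = -1544 (v(P) = -8*193 = -1544)
n = -5985264446 (n = 4 - (-1544 - 130654)*(-146096 + 100821) = 4 - (-132198)*(-45275) = 4 - 1*5985264450 = 4 - 5985264450 = -5985264446)
U(-482) + n = 425 - 5985264446 = -5985264021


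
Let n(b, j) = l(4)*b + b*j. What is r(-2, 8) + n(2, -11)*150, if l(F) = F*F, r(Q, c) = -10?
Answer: 1490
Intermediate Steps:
l(F) = F**2
n(b, j) = 16*b + b*j (n(b, j) = 4**2*b + b*j = 16*b + b*j)
r(-2, 8) + n(2, -11)*150 = -10 + (2*(16 - 11))*150 = -10 + (2*5)*150 = -10 + 10*150 = -10 + 1500 = 1490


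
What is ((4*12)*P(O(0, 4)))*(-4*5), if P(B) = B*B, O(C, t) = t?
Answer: -15360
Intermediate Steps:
P(B) = B²
((4*12)*P(O(0, 4)))*(-4*5) = ((4*12)*4²)*(-4*5) = (48*16)*(-20) = 768*(-20) = -15360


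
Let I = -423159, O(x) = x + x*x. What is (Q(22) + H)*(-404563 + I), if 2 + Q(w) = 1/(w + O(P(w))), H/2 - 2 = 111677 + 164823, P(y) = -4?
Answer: -7781443078409/17 ≈ -4.5773e+11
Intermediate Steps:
O(x) = x + x²
H = 553004 (H = 4 + 2*(111677 + 164823) = 4 + 2*276500 = 4 + 553000 = 553004)
Q(w) = -2 + 1/(12 + w) (Q(w) = -2 + 1/(w - 4*(1 - 4)) = -2 + 1/(w - 4*(-3)) = -2 + 1/(w + 12) = -2 + 1/(12 + w))
(Q(22) + H)*(-404563 + I) = ((-23 - 2*22)/(12 + 22) + 553004)*(-404563 - 423159) = ((-23 - 44)/34 + 553004)*(-827722) = ((1/34)*(-67) + 553004)*(-827722) = (-67/34 + 553004)*(-827722) = (18802069/34)*(-827722) = -7781443078409/17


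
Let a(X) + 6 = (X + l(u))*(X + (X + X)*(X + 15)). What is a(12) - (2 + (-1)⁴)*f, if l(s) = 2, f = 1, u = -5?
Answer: 9231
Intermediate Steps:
a(X) = -6 + (2 + X)*(X + 2*X*(15 + X)) (a(X) = -6 + (X + 2)*(X + (X + X)*(X + 15)) = -6 + (2 + X)*(X + (2*X)*(15 + X)) = -6 + (2 + X)*(X + 2*X*(15 + X)))
a(12) - (2 + (-1)⁴)*f = (-6 + 2*12³ + 35*12² + 62*12) - (2 + (-1)⁴) = (-6 + 2*1728 + 35*144 + 744) - (2 + 1) = (-6 + 3456 + 5040 + 744) - 3 = 9234 - 1*3 = 9234 - 3 = 9231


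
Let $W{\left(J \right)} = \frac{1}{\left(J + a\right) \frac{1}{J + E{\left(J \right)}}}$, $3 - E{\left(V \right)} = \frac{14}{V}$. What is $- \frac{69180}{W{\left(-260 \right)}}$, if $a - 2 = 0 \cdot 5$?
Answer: $- \frac{2320297200}{33403} \approx -69464.0$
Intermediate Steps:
$a = 2$ ($a = 2 + 0 \cdot 5 = 2 + 0 = 2$)
$E{\left(V \right)} = 3 - \frac{14}{V}$
$W{\left(J \right)} = \frac{3 + J - \frac{14}{J}}{2 + J}$ ($W{\left(J \right)} = \frac{1}{\left(J + 2\right) \frac{1}{J + \left(3 - \frac{14}{J}\right)}} = \frac{1}{\left(2 + J\right) \frac{1}{3 + J - \frac{14}{J}}} = \frac{1}{\frac{1}{3 + J - \frac{14}{J}} \left(2 + J\right)} = \frac{3 + J - \frac{14}{J}}{2 + J}$)
$- \frac{69180}{W{\left(-260 \right)}} = - \frac{69180}{\frac{1}{-260} \frac{1}{2 - 260} \left(-14 + \left(-260\right)^{2} + 3 \left(-260\right)\right)} = - \frac{69180}{\left(- \frac{1}{260}\right) \frac{1}{-258} \left(-14 + 67600 - 780\right)} = - \frac{69180}{\left(- \frac{1}{260}\right) \left(- \frac{1}{258}\right) 66806} = - \frac{69180}{\frac{33403}{33540}} = \left(-69180\right) \frac{33540}{33403} = - \frac{2320297200}{33403}$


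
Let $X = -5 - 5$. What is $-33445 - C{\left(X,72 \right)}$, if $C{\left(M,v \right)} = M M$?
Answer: $-33545$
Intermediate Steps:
$X = -10$ ($X = -5 - 5 = -10$)
$C{\left(M,v \right)} = M^{2}$
$-33445 - C{\left(X,72 \right)} = -33445 - \left(-10\right)^{2} = -33445 - 100 = -33545$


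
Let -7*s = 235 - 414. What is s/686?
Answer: 179/4802 ≈ 0.037276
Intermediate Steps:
s = 179/7 (s = -(235 - 414)/7 = -⅐*(-179) = 179/7 ≈ 25.571)
s/686 = (179/7)/686 = (179/7)*(1/686) = 179/4802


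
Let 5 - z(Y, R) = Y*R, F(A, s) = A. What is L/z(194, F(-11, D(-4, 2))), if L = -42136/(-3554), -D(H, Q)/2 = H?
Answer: 916/165261 ≈ 0.0055427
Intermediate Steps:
D(H, Q) = -2*H
L = 21068/1777 (L = -42136*(-1/3554) = 21068/1777 ≈ 11.856)
z(Y, R) = 5 - R*Y (z(Y, R) = 5 - Y*R = 5 - R*Y)
L/z(194, F(-11, D(-4, 2))) = 21068/(1777*(5 - 1*(-11)*194)) = 21068/(1777*(5 + 2134)) = (21068/1777)/2139 = (21068/1777)*(1/2139) = 916/165261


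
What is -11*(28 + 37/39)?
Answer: -12419/39 ≈ -318.44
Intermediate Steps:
-11*(28 + 37/39) = -11*1129/39 = -12419/39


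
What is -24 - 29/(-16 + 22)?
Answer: -173/6 ≈ -28.833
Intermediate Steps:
-24 - 29/(-16 + 22) = -24 - 29/6 = -173/6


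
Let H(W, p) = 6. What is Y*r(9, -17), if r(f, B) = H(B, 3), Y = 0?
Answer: 0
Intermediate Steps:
r(f, B) = 6
Y*r(9, -17) = 0*6 = 0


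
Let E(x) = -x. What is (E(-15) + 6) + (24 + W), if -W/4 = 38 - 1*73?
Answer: 185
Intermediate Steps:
W = 140 (W = -4*(38 - 1*73) = -4*(38 - 73) = -4*(-35) = 140)
(E(-15) + 6) + (24 + W) = (-1*(-15) + 6) + (24 + 140) = (15 + 6) + 164 = 21 + 164 = 185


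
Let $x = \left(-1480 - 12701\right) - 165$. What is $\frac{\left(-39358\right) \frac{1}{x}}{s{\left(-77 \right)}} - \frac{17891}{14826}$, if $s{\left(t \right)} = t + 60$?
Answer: $- \frac{824469095}{602632422} \approx -1.3681$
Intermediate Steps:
$x = -14346$ ($x = -14181 + \left(-358 + 193\right) = -14181 - 165 = -14346$)
$s{\left(t \right)} = 60 + t$
$\frac{\left(-39358\right) \frac{1}{x}}{s{\left(-77 \right)}} - \frac{17891}{14826} = \frac{\left(-39358\right) \frac{1}{-14346}}{60 - 77} - \frac{17891}{14826} = \frac{\left(-39358\right) \left(- \frac{1}{14346}\right)}{-17} - \frac{17891}{14826} = \frac{19679}{7173} \left(- \frac{1}{17}\right) - \frac{17891}{14826} = - \frac{19679}{121941} - \frac{17891}{14826} = - \frac{824469095}{602632422}$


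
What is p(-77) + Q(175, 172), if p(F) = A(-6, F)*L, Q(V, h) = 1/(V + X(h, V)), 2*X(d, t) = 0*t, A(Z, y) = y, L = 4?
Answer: -53899/175 ≈ -307.99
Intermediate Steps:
X(d, t) = 0 (X(d, t) = (0*t)/2 = (1/2)*0 = 0)
Q(V, h) = 1/V (Q(V, h) = 1/(V + 0) = 1/V)
p(F) = 4*F (p(F) = F*4 = 4*F)
p(-77) + Q(175, 172) = 4*(-77) + 1/175 = -308 + 1/175 = -53899/175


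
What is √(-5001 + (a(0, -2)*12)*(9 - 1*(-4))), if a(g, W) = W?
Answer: I*√5313 ≈ 72.89*I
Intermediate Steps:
√(-5001 + (a(0, -2)*12)*(9 - 1*(-4))) = √(-5001 + (-2*12)*(9 - 1*(-4))) = √(-5001 - 24*(9 + 4)) = √(-5001 - 24*13) = √(-5001 - 312) = √(-5313) = I*√5313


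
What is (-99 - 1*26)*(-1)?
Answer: 125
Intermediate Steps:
(-99 - 1*26)*(-1) = (-99 - 26)*(-1) = -125*(-1) = 125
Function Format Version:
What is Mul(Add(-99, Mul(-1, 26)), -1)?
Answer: 125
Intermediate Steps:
Mul(Add(-99, Mul(-1, 26)), -1) = Mul(Add(-99, -26), -1) = Mul(-125, -1) = 125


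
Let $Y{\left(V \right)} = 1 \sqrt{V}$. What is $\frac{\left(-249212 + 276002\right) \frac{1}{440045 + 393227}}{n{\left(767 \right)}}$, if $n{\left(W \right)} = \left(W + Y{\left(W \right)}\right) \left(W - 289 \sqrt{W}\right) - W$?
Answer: $- \frac{236645}{750261567934164} - \frac{35720 \sqrt{767}}{187565391983541} \approx -5.5896 \cdot 10^{-9}$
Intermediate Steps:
$Y{\left(V \right)} = \sqrt{V}$
$n{\left(W \right)} = - W + \left(W + \sqrt{W}\right) \left(W - 289 \sqrt{W}\right)$ ($n{\left(W \right)} = \left(W + \sqrt{W}\right) \left(W - 289 \sqrt{W}\right) - W = - W + \left(W + \sqrt{W}\right) \left(W - 289 \sqrt{W}\right)$)
$\frac{\left(-249212 + 276002\right) \frac{1}{440045 + 393227}}{n{\left(767 \right)}} = \frac{\left(-249212 + 276002\right) \frac{1}{440045 + 393227}}{767^{2} - 222430 - 288 \cdot 767^{\frac{3}{2}}} = \frac{26790 \cdot \frac{1}{833272}}{588289 - 222430 - 288 \cdot 767 \sqrt{767}} = \frac{26790 \cdot \frac{1}{833272}}{588289 - 222430 - 220896 \sqrt{767}} = \frac{13395}{416636 \left(365859 - 220896 \sqrt{767}\right)}$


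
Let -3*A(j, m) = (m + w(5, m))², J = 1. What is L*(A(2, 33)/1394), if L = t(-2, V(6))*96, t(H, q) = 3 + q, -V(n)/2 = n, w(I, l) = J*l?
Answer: 627264/697 ≈ 899.95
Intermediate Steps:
w(I, l) = l (w(I, l) = 1*l = l)
A(j, m) = -4*m²/3 (A(j, m) = -(m + m)²/3 = -4*m²/3)
V(n) = -2*n
L = -864 (L = (3 - 2*6)*96 = (3 - 12)*96 = -9*96 = -864)
L*(A(2, 33)/1394) = -864*(-4/3*33²)/1394 = -864*(-4/3*1089)/1394 = -(-1254528)/1394 = -864*(-726/697) = 627264/697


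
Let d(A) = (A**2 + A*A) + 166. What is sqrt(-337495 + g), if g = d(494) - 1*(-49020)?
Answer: sqrt(199763) ≈ 446.95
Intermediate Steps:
d(A) = 166 + 2*A**2 (d(A) = (A**2 + A**2) + 166 = 2*A**2 + 166 = 166 + 2*A**2)
g = 537258 (g = (166 + 2*494**2) - 1*(-49020) = (166 + 2*244036) + 49020 = (166 + 488072) + 49020 = 488238 + 49020 = 537258)
sqrt(-337495 + g) = sqrt(-337495 + 537258) = sqrt(199763)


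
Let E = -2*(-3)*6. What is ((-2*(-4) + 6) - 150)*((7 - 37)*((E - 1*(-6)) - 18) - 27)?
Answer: 101592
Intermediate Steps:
E = 36 (E = 6*6 = 36)
((-2*(-4) + 6) - 150)*((7 - 37)*((E - 1*(-6)) - 18) - 27) = ((-2*(-4) + 6) - 150)*((7 - 37)*((36 - 1*(-6)) - 18) - 27) = ((8 + 6) - 150)*(-30*((36 + 6) - 18) - 27) = (14 - 150)*(-30*(42 - 18) - 27) = -136*(-30*24 - 27) = -136*(-720 - 27) = -136*(-747) = 101592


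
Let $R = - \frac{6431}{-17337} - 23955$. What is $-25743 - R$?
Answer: $- \frac{31004987}{17337} \approx -1788.4$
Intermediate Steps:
$R = - \frac{415301404}{17337}$ ($R = \left(-6431\right) \left(- \frac{1}{17337}\right) - 23955 = \frac{6431}{17337} - 23955 = - \frac{415301404}{17337} \approx -23955.0$)
$-25743 - R = -25743 - - \frac{415301404}{17337} = -25743 + \frac{415301404}{17337} = - \frac{31004987}{17337}$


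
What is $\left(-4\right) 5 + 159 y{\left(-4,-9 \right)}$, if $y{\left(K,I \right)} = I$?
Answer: $-1451$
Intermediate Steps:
$\left(-4\right) 5 + 159 y{\left(-4,-9 \right)} = \left(-4\right) 5 + 159 \left(-9\right) = -20 - 1431 = -1451$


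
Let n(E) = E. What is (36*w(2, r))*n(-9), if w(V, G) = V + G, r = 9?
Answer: -3564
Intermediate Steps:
w(V, G) = G + V
(36*w(2, r))*n(-9) = (36*(9 + 2))*(-9) = (36*11)*(-9) = 396*(-9) = -3564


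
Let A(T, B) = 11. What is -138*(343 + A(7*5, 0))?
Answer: -48852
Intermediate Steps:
-138*(343 + A(7*5, 0)) = -138*(343 + 11) = -138*354 = -48852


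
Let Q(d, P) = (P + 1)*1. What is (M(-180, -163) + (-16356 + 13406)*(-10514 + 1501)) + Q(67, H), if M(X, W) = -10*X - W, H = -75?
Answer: 26590239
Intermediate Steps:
M(X, W) = -W - 10*X
Q(d, P) = 1 + P (Q(d, P) = (1 + P)*1 = 1 + P)
(M(-180, -163) + (-16356 + 13406)*(-10514 + 1501)) + Q(67, H) = ((-1*(-163) - 10*(-180)) + (-16356 + 13406)*(-10514 + 1501)) + (1 - 75) = ((163 + 1800) - 2950*(-9013)) - 74 = (1963 + 26588350) - 74 = 26590313 - 74 = 26590239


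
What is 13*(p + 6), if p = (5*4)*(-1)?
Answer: -182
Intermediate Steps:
p = -20 (p = 20*(-1) = -20)
13*(p + 6) = 13*(-20 + 6) = 13*(-14) = -182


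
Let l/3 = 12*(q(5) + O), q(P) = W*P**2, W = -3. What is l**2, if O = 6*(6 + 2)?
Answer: 944784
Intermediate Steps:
O = 48 (O = 6*8 = 48)
q(P) = -3*P**2
l = -972 (l = 3*(12*(-3*5**2 + 48)) = 3*(12*(-3*25 + 48)) = 3*(12*(-75 + 48)) = 3*(12*(-27)) = 3*(-324) = -972)
l**2 = (-972)**2 = 944784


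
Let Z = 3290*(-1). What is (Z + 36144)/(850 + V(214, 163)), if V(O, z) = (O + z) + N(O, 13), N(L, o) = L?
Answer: 32854/1441 ≈ 22.799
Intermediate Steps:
Z = -3290
V(O, z) = z + 2*O (V(O, z) = (O + z) + O = z + 2*O)
(Z + 36144)/(850 + V(214, 163)) = (-3290 + 36144)/(850 + (163 + 2*214)) = 32854/(850 + (163 + 428)) = 32854/(850 + 591) = 32854/1441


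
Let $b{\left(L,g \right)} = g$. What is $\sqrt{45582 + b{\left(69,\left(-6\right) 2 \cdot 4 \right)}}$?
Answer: $\sqrt{45534} \approx 213.39$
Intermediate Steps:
$\sqrt{45582 + b{\left(69,\left(-6\right) 2 \cdot 4 \right)}} = \sqrt{45582 + \left(-6\right) 2 \cdot 4} = \sqrt{45582 - 48} = \sqrt{45534}$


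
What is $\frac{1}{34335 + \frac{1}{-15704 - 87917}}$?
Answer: $\frac{103621}{3557827034} \approx 2.9125 \cdot 10^{-5}$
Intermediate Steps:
$\frac{1}{34335 + \frac{1}{-15704 - 87917}} = \frac{1}{34335 + \frac{1}{-103621}} = \frac{1}{34335 - \frac{1}{103621}} = \frac{1}{\frac{3557827034}{103621}} = \frac{103621}{3557827034}$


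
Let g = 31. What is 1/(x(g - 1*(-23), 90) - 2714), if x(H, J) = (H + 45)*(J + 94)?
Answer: 1/15502 ≈ 6.4508e-5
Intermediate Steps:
x(H, J) = (45 + H)*(94 + J)
1/(x(g - 1*(-23), 90) - 2714) = 1/((4230 + 45*90 + 94*(31 - 1*(-23)) + (31 - 1*(-23))*90) - 2714) = 1/((4230 + 4050 + 94*(31 + 23) + (31 + 23)*90) - 2714) = 1/((4230 + 4050 + 94*54 + 54*90) - 2714) = 1/((4230 + 4050 + 5076 + 4860) - 2714) = 1/(18216 - 2714) = 1/15502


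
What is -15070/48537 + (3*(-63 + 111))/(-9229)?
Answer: -146070358/447947973 ≈ -0.32609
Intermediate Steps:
-15070/48537 + (3*(-63 + 111))/(-9229) = -15070*1/48537 + (3*48)*(-1/9229) = -15070/48537 + 144*(-1/9229) = -15070/48537 - 144/9229 = -146070358/447947973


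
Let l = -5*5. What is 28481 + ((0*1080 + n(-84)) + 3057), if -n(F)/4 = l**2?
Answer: 29038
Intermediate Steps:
l = -25
n(F) = -2500 (n(F) = -4*(-25)**2 = -4*625 = -2500)
28481 + ((0*1080 + n(-84)) + 3057) = 28481 + ((0*1080 - 2500) + 3057) = 28481 + ((0 - 2500) + 3057) = 28481 + (-2500 + 3057) = 28481 + 557 = 29038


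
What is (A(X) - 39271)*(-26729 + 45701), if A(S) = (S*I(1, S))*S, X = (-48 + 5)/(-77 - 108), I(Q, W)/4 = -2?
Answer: -25499596759524/34225 ≈ -7.4506e+8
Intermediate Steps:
I(Q, W) = -8 (I(Q, W) = 4*(-2) = -8)
X = 43/185 (X = -43/(-185) = -43*(-1/185) = 43/185 ≈ 0.23243)
A(S) = -8*S**2 (A(S) = (S*(-8))*S = (-8*S)*S = -8*S**2)
(A(X) - 39271)*(-26729 + 45701) = (-8*(43/185)**2 - 39271)*(-26729 + 45701) = (-8*1849/34225 - 39271)*18972 = (-14792/34225 - 39271)*18972 = -1344064767/34225*18972 = -25499596759524/34225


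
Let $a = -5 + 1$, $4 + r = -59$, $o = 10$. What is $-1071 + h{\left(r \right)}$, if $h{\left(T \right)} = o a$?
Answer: $-1111$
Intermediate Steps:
$r = -63$ ($r = -4 - 59 = -63$)
$a = -4$
$h{\left(T \right)} = -40$ ($h{\left(T \right)} = 10 \left(-4\right) = -40$)
$-1071 + h{\left(r \right)} = -1071 - 40 = -1111$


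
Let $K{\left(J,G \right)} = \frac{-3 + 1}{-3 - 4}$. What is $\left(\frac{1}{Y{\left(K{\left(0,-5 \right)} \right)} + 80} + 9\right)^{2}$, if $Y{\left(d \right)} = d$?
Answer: $\frac{25654225}{315844} \approx 81.224$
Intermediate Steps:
$K{\left(J,G \right)} = \frac{2}{7}$ ($K{\left(J,G \right)} = - \frac{2}{-7} = \left(-2\right) \left(- \frac{1}{7}\right) = \frac{2}{7}$)
$\left(\frac{1}{Y{\left(K{\left(0,-5 \right)} \right)} + 80} + 9\right)^{2} = \left(\frac{1}{\frac{2}{7} + 80} + 9\right)^{2} = \left(\frac{1}{\frac{562}{7}} + 9\right)^{2} = \left(\frac{7}{562} + 9\right)^{2} = \left(\frac{5065}{562}\right)^{2} = \frac{25654225}{315844}$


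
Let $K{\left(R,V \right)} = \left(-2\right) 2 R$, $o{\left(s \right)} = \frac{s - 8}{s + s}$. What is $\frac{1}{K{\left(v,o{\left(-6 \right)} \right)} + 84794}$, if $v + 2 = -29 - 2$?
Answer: $\frac{1}{84926} \approx 1.1775 \cdot 10^{-5}$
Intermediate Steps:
$o{\left(s \right)} = \frac{-8 + s}{2 s}$
$v = -33$ ($v = -2 - 31 = -33$)
$K{\left(R,V \right)} = - 4 R$
$\frac{1}{K{\left(v,o{\left(-6 \right)} \right)} + 84794} = \frac{1}{\left(-4\right) \left(-33\right) + 84794} = \frac{1}{132 + 84794} = \frac{1}{84926}$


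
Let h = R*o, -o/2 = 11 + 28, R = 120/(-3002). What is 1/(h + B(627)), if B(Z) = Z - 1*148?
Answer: 1501/723659 ≈ 0.0020742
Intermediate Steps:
B(Z) = -148 + Z (B(Z) = Z - 148 = -148 + Z)
R = -60/1501 (R = 120*(-1/3002) = -60/1501 ≈ -0.039973)
o = -78 (o = -2*(11 + 28) = -2*39 = -78)
h = 4680/1501 (h = -60/1501*(-78) = 4680/1501 ≈ 3.1179)
1/(h + B(627)) = 1/(4680/1501 + (-148 + 627)) = 1/(4680/1501 + 479) = 1/(723659/1501) = 1501/723659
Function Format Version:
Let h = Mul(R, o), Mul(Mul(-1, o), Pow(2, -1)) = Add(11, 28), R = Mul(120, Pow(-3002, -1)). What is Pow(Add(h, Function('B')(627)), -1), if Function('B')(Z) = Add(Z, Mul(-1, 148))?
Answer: Rational(1501, 723659) ≈ 0.0020742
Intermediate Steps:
Function('B')(Z) = Add(-148, Z) (Function('B')(Z) = Add(Z, -148) = Add(-148, Z))
R = Rational(-60, 1501) (R = Mul(120, Rational(-1, 3002)) = Rational(-60, 1501) ≈ -0.039973)
o = -78 (o = Mul(-2, Add(11, 28)) = Mul(-2, 39) = -78)
h = Rational(4680, 1501) (h = Mul(Rational(-60, 1501), -78) = Rational(4680, 1501) ≈ 3.1179)
Pow(Add(h, Function('B')(627)), -1) = Pow(Add(Rational(4680, 1501), Add(-148, 627)), -1) = Pow(Add(Rational(4680, 1501), 479), -1) = Pow(Rational(723659, 1501), -1) = Rational(1501, 723659)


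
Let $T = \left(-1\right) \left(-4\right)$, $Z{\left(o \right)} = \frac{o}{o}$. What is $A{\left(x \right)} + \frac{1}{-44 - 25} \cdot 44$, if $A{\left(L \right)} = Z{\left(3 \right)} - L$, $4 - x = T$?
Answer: $\frac{25}{69} \approx 0.36232$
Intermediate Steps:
$Z{\left(o \right)} = 1$
$T = 4$
$x = 0$ ($x = 4 - 4 = 0$)
$A{\left(L \right)} = 1 - L$
$A{\left(x \right)} + \frac{1}{-44 - 25} \cdot 44 = \left(1 - 0\right) + \frac{1}{-44 - 25} \cdot 44 = \left(1 + 0\right) + \frac{1}{-69} \cdot 44 = 1 - \frac{44}{69} = \frac{25}{69}$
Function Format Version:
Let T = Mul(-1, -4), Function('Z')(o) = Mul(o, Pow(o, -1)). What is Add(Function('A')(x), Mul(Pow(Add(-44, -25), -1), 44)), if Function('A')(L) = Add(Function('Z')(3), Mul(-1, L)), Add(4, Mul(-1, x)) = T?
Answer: Rational(25, 69) ≈ 0.36232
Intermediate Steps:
Function('Z')(o) = 1
T = 4
x = 0 (x = Add(4, Mul(-1, 4)) = Add(4, -4) = 0)
Function('A')(L) = Add(1, Mul(-1, L))
Add(Function('A')(x), Mul(Pow(Add(-44, -25), -1), 44)) = Add(Add(1, Mul(-1, 0)), Mul(Pow(Add(-44, -25), -1), 44)) = Add(Add(1, 0), Mul(Pow(-69, -1), 44)) = Add(1, Mul(Rational(-1, 69), 44)) = Add(1, Rational(-44, 69)) = Rational(25, 69)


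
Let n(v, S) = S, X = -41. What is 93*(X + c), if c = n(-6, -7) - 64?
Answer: -10416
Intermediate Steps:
c = -71 (c = -7 - 64 = -71)
93*(X + c) = 93*(-41 - 71) = 93*(-112) = -10416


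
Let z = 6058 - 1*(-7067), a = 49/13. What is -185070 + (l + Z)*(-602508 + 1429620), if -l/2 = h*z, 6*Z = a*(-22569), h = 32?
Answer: -706501027194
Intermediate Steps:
a = 49/13 (a = 49*(1/13) = 49/13 ≈ 3.7692)
z = 13125 (z = 6058 + 7067 = 13125)
Z = -368627/26 (Z = ((49/13)*(-22569))/6 = (⅙)*(-1105881/13) = -368627/26 ≈ -14178.)
l = -840000 (l = -64*13125 = -2*420000 = -840000)
-185070 + (l + Z)*(-602508 + 1429620) = -185070 + (-840000 - 368627/26)*(-602508 + 1429620) = -185070 - 22208627/26*827112 = -185070 - 706500842124 = -706501027194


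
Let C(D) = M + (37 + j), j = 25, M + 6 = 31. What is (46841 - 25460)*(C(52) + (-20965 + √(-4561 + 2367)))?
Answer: -446392518 + 21381*I*√2194 ≈ -4.4639e+8 + 1.0015e+6*I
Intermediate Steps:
M = 25 (M = -6 + 31 = 25)
C(D) = 87 (C(D) = 25 + (37 + 25) = 25 + 62 = 87)
(46841 - 25460)*(C(52) + (-20965 + √(-4561 + 2367))) = (46841 - 25460)*(87 + (-20965 + √(-4561 + 2367))) = 21381*(87 + (-20965 + √(-2194))) = 21381*(87 + (-20965 + I*√2194)) = 21381*(-20878 + I*√2194) = -446392518 + 21381*I*√2194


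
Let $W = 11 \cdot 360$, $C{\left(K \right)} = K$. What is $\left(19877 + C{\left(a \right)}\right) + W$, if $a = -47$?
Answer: $23790$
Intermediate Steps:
$W = 3960$
$\left(19877 + C{\left(a \right)}\right) + W = \left(19877 - 47\right) + 3960 = 19830 + 3960 = 23790$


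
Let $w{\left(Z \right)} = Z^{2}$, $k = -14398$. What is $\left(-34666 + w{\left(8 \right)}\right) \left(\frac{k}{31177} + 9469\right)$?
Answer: $- \frac{10214531680230}{31177} \approx -3.2763 \cdot 10^{8}$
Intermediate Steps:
$\left(-34666 + w{\left(8 \right)}\right) \left(\frac{k}{31177} + 9469\right) = \left(-34666 + 8^{2}\right) \left(- \frac{14398}{31177} + 9469\right) = \left(-34666 + 64\right) \left(\left(-14398\right) \frac{1}{31177} + 9469\right) = - 34602 \left(- \frac{14398}{31177} + 9469\right) = \left(-34602\right) \frac{295200615}{31177} = - \frac{10214531680230}{31177}$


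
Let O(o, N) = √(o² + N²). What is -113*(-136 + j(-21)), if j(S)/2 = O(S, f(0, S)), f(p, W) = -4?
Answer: 15368 - 226*√457 ≈ 10537.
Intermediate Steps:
O(o, N) = √(N² + o²)
j(S) = 2*√(16 + S²) (j(S) = 2*√((-4)² + S²) = 2*√(16 + S²))
-113*(-136 + j(-21)) = -113*(-136 + 2*√(16 + (-21)²)) = -113*(-136 + 2*√(16 + 441)) = -113*(-136 + 2*√457) = 15368 - 226*√457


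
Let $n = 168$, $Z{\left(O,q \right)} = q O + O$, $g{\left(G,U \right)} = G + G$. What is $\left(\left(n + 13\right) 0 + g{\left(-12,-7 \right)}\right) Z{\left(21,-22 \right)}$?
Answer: $10584$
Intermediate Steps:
$g{\left(G,U \right)} = 2 G$
$Z{\left(O,q \right)} = O + O q$ ($Z{\left(O,q \right)} = O q + O = O + O q$)
$\left(\left(n + 13\right) 0 + g{\left(-12,-7 \right)}\right) Z{\left(21,-22 \right)} = \left(\left(168 + 13\right) 0 + 2 \left(-12\right)\right) 21 \left(1 - 22\right) = \left(181 \cdot 0 - 24\right) 21 \left(-21\right) = \left(0 - 24\right) \left(-441\right) = \left(-24\right) \left(-441\right) = 10584$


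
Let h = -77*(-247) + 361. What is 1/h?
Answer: 1/19380 ≈ 5.1600e-5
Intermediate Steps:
h = 19380 (h = 19019 + 361 = 19380)
1/h = 1/19380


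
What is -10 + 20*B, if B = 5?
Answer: 90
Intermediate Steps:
-10 + 20*B = -10 + 20*5 = -10 + 100 = 90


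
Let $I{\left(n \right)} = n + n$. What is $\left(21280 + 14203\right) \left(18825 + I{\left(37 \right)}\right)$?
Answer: $670593217$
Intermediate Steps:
$I{\left(n \right)} = 2 n$
$\left(21280 + 14203\right) \left(18825 + I{\left(37 \right)}\right) = \left(21280 + 14203\right) \left(18825 + 2 \cdot 37\right) = 35483 \left(18825 + 74\right) = 35483 \cdot 18899 = 670593217$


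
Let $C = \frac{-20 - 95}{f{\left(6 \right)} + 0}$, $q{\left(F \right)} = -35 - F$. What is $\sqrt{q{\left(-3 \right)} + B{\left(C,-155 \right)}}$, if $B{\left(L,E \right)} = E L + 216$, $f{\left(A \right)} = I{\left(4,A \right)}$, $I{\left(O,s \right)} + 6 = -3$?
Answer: $\frac{i \sqrt{16169}}{3} \approx 42.386 i$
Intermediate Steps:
$I{\left(O,s \right)} = -9$ ($I{\left(O,s \right)} = -6 - 3 = -9$)
$f{\left(A \right)} = -9$
$C = \frac{115}{9}$ ($C = \frac{-20 - 95}{-9 + 0} = - \frac{115}{-9} = \left(-115\right) \left(- \frac{1}{9}\right) = \frac{115}{9} \approx 12.778$)
$B{\left(L,E \right)} = 216 + E L$
$\sqrt{q{\left(-3 \right)} + B{\left(C,-155 \right)}} = \sqrt{\left(-35 - -3\right) + \left(216 - \frac{17825}{9}\right)} = \sqrt{\left(-35 + 3\right) + \left(216 - \frac{17825}{9}\right)} = \sqrt{-32 - \frac{15881}{9}} = \sqrt{- \frac{16169}{9}} = \frac{i \sqrt{16169}}{3}$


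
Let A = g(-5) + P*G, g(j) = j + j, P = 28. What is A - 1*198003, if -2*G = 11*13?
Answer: -200015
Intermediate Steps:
G = -143/2 (G = -11*13/2 = -1/2*143 = -143/2 ≈ -71.500)
g(j) = 2*j
A = -2012 (A = 2*(-5) + 28*(-143/2) = -10 - 2002 = -2012)
A - 1*198003 = -2012 - 1*198003 = -2012 - 198003 = -200015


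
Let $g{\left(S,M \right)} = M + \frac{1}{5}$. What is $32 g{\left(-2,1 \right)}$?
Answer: $\frac{192}{5} \approx 38.4$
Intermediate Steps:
$g{\left(S,M \right)} = \frac{1}{5} + M$ ($g{\left(S,M \right)} = M + \frac{1}{5} = \frac{1}{5} + M$)
$32 g{\left(-2,1 \right)} = 32 \left(\frac{1}{5} + 1\right) = 32 \cdot \frac{6}{5} = \frac{192}{5}$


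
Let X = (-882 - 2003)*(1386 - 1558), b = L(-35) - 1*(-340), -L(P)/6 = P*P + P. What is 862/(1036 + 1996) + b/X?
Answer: 10178101/37613476 ≈ 0.27060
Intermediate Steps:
L(P) = -6*P - 6*P² (L(P) = -6*(P*P + P) = -6*(P² + P) = -6*(P + P²) = -6*P - 6*P²)
b = -6800 (b = -6*(-35)*(1 - 35) - 1*(-340) = -6*(-35)*(-34) + 340 = -7140 + 340 = -6800)
X = 496220 (X = -2885*(-172) = 496220)
862/(1036 + 1996) + b/X = 862/(1036 + 1996) - 6800/496220 = 862/3032 - 6800*1/496220 = 862*(1/3032) - 340/24811 = 431/1516 - 340/24811 = 10178101/37613476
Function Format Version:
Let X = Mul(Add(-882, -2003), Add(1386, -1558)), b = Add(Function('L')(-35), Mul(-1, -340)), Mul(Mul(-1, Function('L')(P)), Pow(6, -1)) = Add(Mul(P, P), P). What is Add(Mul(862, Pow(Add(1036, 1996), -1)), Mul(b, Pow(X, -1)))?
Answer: Rational(10178101, 37613476) ≈ 0.27060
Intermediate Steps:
Function('L')(P) = Add(Mul(-6, P), Mul(-6, Pow(P, 2))) (Function('L')(P) = Mul(-6, Add(Mul(P, P), P)) = Mul(-6, Add(Pow(P, 2), P)) = Mul(-6, Add(P, Pow(P, 2))) = Add(Mul(-6, P), Mul(-6, Pow(P, 2))))
b = -6800 (b = Add(Mul(-6, -35, Add(1, -35)), Mul(-1, -340)) = Add(Mul(-6, -35, -34), 340) = Add(-7140, 340) = -6800)
X = 496220 (X = Mul(-2885, -172) = 496220)
Add(Mul(862, Pow(Add(1036, 1996), -1)), Mul(b, Pow(X, -1))) = Add(Mul(862, Pow(Add(1036, 1996), -1)), Mul(-6800, Pow(496220, -1))) = Add(Mul(862, Pow(3032, -1)), Mul(-6800, Rational(1, 496220))) = Add(Mul(862, Rational(1, 3032)), Rational(-340, 24811)) = Add(Rational(431, 1516), Rational(-340, 24811)) = Rational(10178101, 37613476)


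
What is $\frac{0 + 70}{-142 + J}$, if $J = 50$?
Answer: $- \frac{35}{46} \approx -0.76087$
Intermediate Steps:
$\frac{0 + 70}{-142 + J} = \frac{0 + 70}{-142 + 50} = \frac{70}{-92} = 70 \left(- \frac{1}{92}\right) = - \frac{35}{46}$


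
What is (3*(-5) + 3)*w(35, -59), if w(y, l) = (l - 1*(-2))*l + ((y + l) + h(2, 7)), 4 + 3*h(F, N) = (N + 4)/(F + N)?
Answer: -360512/9 ≈ -40057.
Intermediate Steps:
h(F, N) = -4/3 + (4 + N)/(3*(F + N)) (h(F, N) = -4/3 + ((N + 4)/(F + N))/3 = -4/3 + ((4 + N)/(F + N))/3 = -4/3 + (4 + N)/(3*(F + N)))
w(y, l) = -25/27 + l + y + l*(2 + l) (w(y, l) = (l - 1*(-2))*l + ((y + l) + (4/3 - 1*7 - 4/3*2)/(2 + 7)) = (l + 2)*l + ((l + y) + (4/3 - 7 - 8/3)/9) = (2 + l)*l + ((l + y) + (⅑)*(-25/3)) = l*(2 + l) + ((l + y) - 25/27) = l*(2 + l) + (-25/27 + l + y) = -25/27 + l + y + l*(2 + l))
(3*(-5) + 3)*w(35, -59) = (3*(-5) + 3)*(-25/27 + 35 + (-59)² + 3*(-59)) = (-15 + 3)*(-25/27 + 35 + 3481 - 177) = -12*90128/27 = -360512/9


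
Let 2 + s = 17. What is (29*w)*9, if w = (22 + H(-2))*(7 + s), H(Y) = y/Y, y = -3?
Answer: 134937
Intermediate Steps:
H(Y) = -3/Y
s = 15 (s = -2 + 17 = 15)
w = 517 (w = (22 - 3/(-2))*(7 + 15) = (22 - 3*(-½))*22 = (22 + 3/2)*22 = (47/2)*22 = 517)
(29*w)*9 = (29*517)*9 = 14993*9 = 134937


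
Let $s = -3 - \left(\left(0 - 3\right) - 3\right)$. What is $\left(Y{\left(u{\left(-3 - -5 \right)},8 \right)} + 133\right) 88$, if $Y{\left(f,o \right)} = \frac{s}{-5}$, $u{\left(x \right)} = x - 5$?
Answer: $\frac{58256}{5} \approx 11651.0$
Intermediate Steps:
$s = 3$ ($s = -3 - \left(\left(0 - 3\right) - 3\right) = -3 - \left(-3 - 3\right) = -3 - -6 = -3 + 6 = 3$)
$u{\left(x \right)} = -5 + x$
$Y{\left(f,o \right)} = - \frac{3}{5}$ ($Y{\left(f,o \right)} = \frac{3}{-5} = 3 \left(- \frac{1}{5}\right) = - \frac{3}{5}$)
$\left(Y{\left(u{\left(-3 - -5 \right)},8 \right)} + 133\right) 88 = \left(- \frac{3}{5} + 133\right) 88 = \frac{662}{5} \cdot 88 = \frac{58256}{5}$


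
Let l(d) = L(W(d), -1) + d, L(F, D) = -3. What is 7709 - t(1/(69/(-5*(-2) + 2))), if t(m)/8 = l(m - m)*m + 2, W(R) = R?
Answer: 177035/23 ≈ 7697.2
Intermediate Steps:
l(d) = -3 + d
t(m) = 16 - 24*m (t(m) = 8*((-3 + (m - m))*m + 2) = 8*((-3 + 0)*m + 2) = 8*(-3*m + 2) = 8*(2 - 3*m) = 16 - 24*m)
7709 - t(1/(69/(-5*(-2) + 2))) = 7709 - (16 - 24/(69/(-5*(-2) + 2))) = 7709 - (16 - 24/(69/(10 + 2))) = 7709 - (16 - 24/(69/12)) = 7709 - (16 - 24/(69*(1/12))) = 7709 - (16 - 24/23/4) = 7709 - (16 - 24*4/23) = 7709 - (16 - 96/23) = 7709 - 1*272/23 = 7709 - 272/23 = 177035/23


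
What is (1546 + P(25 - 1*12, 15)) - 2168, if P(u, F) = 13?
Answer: -609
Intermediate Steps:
(1546 + P(25 - 1*12, 15)) - 2168 = (1546 + 13) - 2168 = 1559 - 2168 = -609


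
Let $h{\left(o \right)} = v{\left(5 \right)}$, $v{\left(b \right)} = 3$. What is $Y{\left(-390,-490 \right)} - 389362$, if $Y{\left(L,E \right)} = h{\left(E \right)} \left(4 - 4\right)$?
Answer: $-389362$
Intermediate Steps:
$h{\left(o \right)} = 3$
$Y{\left(L,E \right)} = 0$ ($Y{\left(L,E \right)} = 3 \left(4 - 4\right) = 3 \cdot 0 = 0$)
$Y{\left(-390,-490 \right)} - 389362 = 0 - 389362 = -389362$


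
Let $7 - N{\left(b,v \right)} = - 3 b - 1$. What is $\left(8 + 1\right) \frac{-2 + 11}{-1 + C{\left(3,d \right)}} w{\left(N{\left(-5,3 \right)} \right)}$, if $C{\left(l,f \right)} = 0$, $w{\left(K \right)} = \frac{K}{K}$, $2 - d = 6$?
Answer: $-81$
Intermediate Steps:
$d = -4$ ($d = 2 - 6 = -4$)
$N{\left(b,v \right)} = 8 + 3 b$ ($N{\left(b,v \right)} = 7 - \left(- 3 b - 1\right) = 7 - \left(-1 - 3 b\right) = 7 + \left(1 + 3 b\right) = 8 + 3 b$)
$w{\left(K \right)} = 1$
$\left(8 + 1\right) \frac{-2 + 11}{-1 + C{\left(3,d \right)}} w{\left(N{\left(-5,3 \right)} \right)} = \left(8 + 1\right) \frac{-2 + 11}{-1 + 0} \cdot 1 = 9 \frac{9}{-1} \cdot 1 = 9 \cdot 9 \left(-1\right) 1 = 9 \left(-9\right) 1 = \left(-81\right) 1 = -81$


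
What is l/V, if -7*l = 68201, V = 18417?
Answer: -9743/18417 ≈ -0.52902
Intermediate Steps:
l = -9743 (l = -⅐*68201 = -9743)
l/V = -9743/18417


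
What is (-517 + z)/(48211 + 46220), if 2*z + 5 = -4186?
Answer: -5225/188862 ≈ -0.027666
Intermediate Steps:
z = -4191/2 (z = -5/2 + (1/2)*(-4186) = -5/2 - 2093 = -4191/2 ≈ -2095.5)
(-517 + z)/(48211 + 46220) = (-517 - 4191/2)/(48211 + 46220) = -5225/2/94431 = -5225/2*1/94431 = -5225/188862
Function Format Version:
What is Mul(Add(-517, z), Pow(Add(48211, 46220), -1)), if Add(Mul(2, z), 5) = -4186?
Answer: Rational(-5225, 188862) ≈ -0.027666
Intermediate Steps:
z = Rational(-4191, 2) (z = Add(Rational(-5, 2), Mul(Rational(1, 2), -4186)) = Add(Rational(-5, 2), -2093) = Rational(-4191, 2) ≈ -2095.5)
Mul(Add(-517, z), Pow(Add(48211, 46220), -1)) = Mul(Add(-517, Rational(-4191, 2)), Pow(Add(48211, 46220), -1)) = Mul(Rational(-5225, 2), Pow(94431, -1)) = Mul(Rational(-5225, 2), Rational(1, 94431)) = Rational(-5225, 188862)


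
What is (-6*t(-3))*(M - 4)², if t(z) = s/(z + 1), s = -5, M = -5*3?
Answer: -5415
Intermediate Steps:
M = -15
t(z) = -5/(1 + z) (t(z) = -5/(z + 1) = -5/(1 + z))
(-6*t(-3))*(M - 4)² = (-(-30)/(1 - 3))*(-15 - 4)² = -(-30)/(-2)*(-19)² = -(-30)*(-1)/2*361 = -6*5/2*361 = -15*361 = -5415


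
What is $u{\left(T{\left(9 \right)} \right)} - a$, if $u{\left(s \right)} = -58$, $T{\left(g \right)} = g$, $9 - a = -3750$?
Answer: $-3817$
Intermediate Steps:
$a = 3759$ ($a = 9 - -3750 = 9 + 3750 = 3759$)
$u{\left(T{\left(9 \right)} \right)} - a = -58 - 3759 = -3817$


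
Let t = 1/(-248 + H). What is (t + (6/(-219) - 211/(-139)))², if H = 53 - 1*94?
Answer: 19018129116484/8599456545289 ≈ 2.2116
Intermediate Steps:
H = -41 (H = 53 - 94 = -41)
t = -1/289 (t = 1/(-248 - 41) = 1/(-289) = -1/289 ≈ -0.0034602)
(t + (6/(-219) - 211/(-139)))² = (-1/289 + (6/(-219) - 211/(-139)))² = (-1/289 + (6*(-1/219) - 211*(-1/139)))² = (-1/289 + (-2/73 + 211/139))² = (-1/289 + 15125/10147)² = (4360978/2932483)² = 19018129116484/8599456545289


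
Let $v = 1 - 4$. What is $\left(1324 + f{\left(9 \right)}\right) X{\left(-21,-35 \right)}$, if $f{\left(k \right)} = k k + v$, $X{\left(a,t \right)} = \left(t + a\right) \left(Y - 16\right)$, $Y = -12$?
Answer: $2198336$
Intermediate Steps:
$v = -3$ ($v = 1 - 4 = -3$)
$X{\left(a,t \right)} = - 28 a - 28 t$ ($X{\left(a,t \right)} = \left(t + a\right) \left(-12 - 16\right) = \left(a + t\right) \left(-28\right) = - 28 a - 28 t$)
$f{\left(k \right)} = -3 + k^{2}$ ($f{\left(k \right)} = k k - 3 = k^{2} - 3 = -3 + k^{2}$)
$\left(1324 + f{\left(9 \right)}\right) X{\left(-21,-35 \right)} = \left(1324 - \left(3 - 9^{2}\right)\right) \left(\left(-28\right) \left(-21\right) - -980\right) = \left(1324 + \left(-3 + 81\right)\right) \left(588 + 980\right) = \left(1324 + 78\right) 1568 = 1402 \cdot 1568 = 2198336$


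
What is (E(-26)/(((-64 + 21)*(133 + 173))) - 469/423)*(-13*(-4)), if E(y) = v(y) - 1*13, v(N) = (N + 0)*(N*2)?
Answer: -2162654/34357 ≈ -62.947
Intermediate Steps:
v(N) = 2*N**2 (v(N) = N*(2*N) = 2*N**2)
E(y) = -13 + 2*y**2 (E(y) = 2*y**2 - 1*13 = 2*y**2 - 13 = -13 + 2*y**2)
(E(-26)/(((-64 + 21)*(133 + 173))) - 469/423)*(-13*(-4)) = ((-13 + 2*(-26)**2)/(((-64 + 21)*(133 + 173))) - 469/423)*(-13*(-4)) = ((-13 + 2*676)/((-43*306)) - 469*1/423)*52 = ((-13 + 1352)/(-13158) - 469/423)*52 = (1339*(-1/13158) - 469/423)*52 = (-1339/13158 - 469/423)*52 = -83179/68714*52 = -2162654/34357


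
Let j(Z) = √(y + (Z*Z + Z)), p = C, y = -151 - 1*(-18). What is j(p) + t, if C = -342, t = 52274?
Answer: 52274 + √116489 ≈ 52615.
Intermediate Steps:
y = -133 (y = -151 + 18 = -133)
p = -342
j(Z) = √(-133 + Z + Z²) (j(Z) = √(-133 + (Z*Z + Z)) = √(-133 + (Z² + Z)) = √(-133 + (Z + Z²)) = √(-133 + Z + Z²))
j(p) + t = √(-133 - 342 + (-342)²) + 52274 = √(-133 - 342 + 116964) + 52274 = √116489 + 52274 = 52274 + √116489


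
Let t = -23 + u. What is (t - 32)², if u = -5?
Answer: 3600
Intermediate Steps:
t = -28 (t = -23 - 5 = -28)
(t - 32)² = (-28 - 32)² = (-60)² = 3600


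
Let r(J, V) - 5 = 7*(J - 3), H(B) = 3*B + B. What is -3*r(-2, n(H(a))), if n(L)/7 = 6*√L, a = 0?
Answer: 90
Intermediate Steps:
H(B) = 4*B
n(L) = 42*√L (n(L) = 7*(6*√L) = 42*√L)
r(J, V) = -16 + 7*J (r(J, V) = 5 + 7*(J - 3) = 5 + 7*(-3 + J) = 5 + (-21 + 7*J) = -16 + 7*J)
-3*r(-2, n(H(a))) = -3*(-16 + 7*(-2)) = -3*(-16 - 14) = -3*(-30) = 90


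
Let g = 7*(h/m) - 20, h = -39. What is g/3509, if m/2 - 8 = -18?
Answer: -127/70180 ≈ -0.0018096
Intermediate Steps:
m = -20 (m = 16 + 2*(-18) = 16 - 36 = -20)
g = -127/20 (g = 7*(-39/(-20)) - 20 = 7*(-39*(-1/20)) - 20 = 7*(39/20) - 20 = 273/20 - 20 = -127/20 ≈ -6.3500)
g/3509 = -127/20/3509 = -127/20*1/3509 = -127/70180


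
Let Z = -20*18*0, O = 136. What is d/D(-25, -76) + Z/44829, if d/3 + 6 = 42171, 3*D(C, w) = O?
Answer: 379485/136 ≈ 2790.3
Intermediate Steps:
D(C, w) = 136/3 (D(C, w) = (1/3)*136 = 136/3)
Z = 0 (Z = -360*0 = 0)
d = 126495 (d = -18 + 3*42171 = -18 + 126513 = 126495)
d/D(-25, -76) + Z/44829 = 126495/(136/3) + 0/44829 = 126495*(3/136) + 0*(1/44829) = 379485/136 + 0 = 379485/136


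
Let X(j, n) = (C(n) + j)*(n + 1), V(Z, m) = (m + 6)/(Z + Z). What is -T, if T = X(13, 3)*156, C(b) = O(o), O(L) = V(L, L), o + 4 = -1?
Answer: -40248/5 ≈ -8049.6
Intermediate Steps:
o = -5 (o = -4 - 1 = -5)
V(Z, m) = (6 + m)/(2*Z) (V(Z, m) = (6 + m)/((2*Z)) = (6 + m)*(1/(2*Z)) = (6 + m)/(2*Z))
O(L) = (6 + L)/(2*L)
C(b) = -⅒ (C(b) = (½)*(6 - 5)/(-5) = (½)*(-⅕)*1 = -⅒)
X(j, n) = (1 + n)*(-⅒ + j) (X(j, n) = (-⅒ + j)*(n + 1) = (-⅒ + j)*(1 + n) = (1 + n)*(-⅒ + j))
T = 40248/5 (T = (-⅒ + 13 - ⅒*3 + 13*3)*156 = (-⅒ + 13 - 3/10 + 39)*156 = (258/5)*156 = 40248/5 ≈ 8049.6)
-T = -1*40248/5 = -40248/5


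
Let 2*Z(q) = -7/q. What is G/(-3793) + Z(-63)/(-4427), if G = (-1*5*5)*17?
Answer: 33862757/302248998 ≈ 0.11204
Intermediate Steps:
G = -425 (G = -5*5*17 = -25*17 = -425)
Z(q) = -7/(2*q) (Z(q) = (-7/q)/2 = -7/(2*q))
G/(-3793) + Z(-63)/(-4427) = -425/(-3793) - 7/2/(-63)/(-4427) = -425*(-1/3793) - 7/2*(-1/63)*(-1/4427) = 425/3793 + (1/18)*(-1/4427) = 425/3793 - 1/79686 = 33862757/302248998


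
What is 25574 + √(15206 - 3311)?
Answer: 25574 + √11895 ≈ 25683.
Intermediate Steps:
25574 + √(15206 - 3311) = 25574 + √11895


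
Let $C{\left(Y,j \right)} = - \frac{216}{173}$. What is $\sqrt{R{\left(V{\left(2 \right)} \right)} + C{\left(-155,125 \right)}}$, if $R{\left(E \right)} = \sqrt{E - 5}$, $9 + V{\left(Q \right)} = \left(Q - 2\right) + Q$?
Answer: $\frac{\sqrt{-37368 + 59858 i \sqrt{3}}}{173} \approx 1.1031 + 1.5702 i$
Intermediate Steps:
$V{\left(Q \right)} = -11 + 2 Q$ ($V{\left(Q \right)} = -9 + \left(\left(Q - 2\right) + Q\right) = -9 + \left(\left(-2 + Q\right) + Q\right) = -9 + \left(-2 + 2 Q\right) = -11 + 2 Q$)
$C{\left(Y,j \right)} = - \frac{216}{173}$ ($C{\left(Y,j \right)} = \left(-216\right) \frac{1}{173} = - \frac{216}{173}$)
$R{\left(E \right)} = \sqrt{-5 + E}$
$\sqrt{R{\left(V{\left(2 \right)} \right)} + C{\left(-155,125 \right)}} = \sqrt{\sqrt{-5 + \left(-11 + 2 \cdot 2\right)} - \frac{216}{173}} = \sqrt{\sqrt{-5 + \left(-11 + 4\right)} - \frac{216}{173}} = \sqrt{\sqrt{-5 - 7} - \frac{216}{173}} = \sqrt{\sqrt{-12} - \frac{216}{173}} = \sqrt{2 i \sqrt{3} - \frac{216}{173}} = \sqrt{- \frac{216}{173} + 2 i \sqrt{3}}$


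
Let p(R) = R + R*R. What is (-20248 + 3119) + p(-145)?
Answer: 3751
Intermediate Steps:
p(R) = R + R²
(-20248 + 3119) + p(-145) = (-20248 + 3119) - 145*(1 - 145) = -17129 - 145*(-144) = -17129 + 20880 = 3751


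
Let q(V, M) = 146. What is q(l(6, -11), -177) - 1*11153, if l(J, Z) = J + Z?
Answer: -11007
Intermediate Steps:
q(l(6, -11), -177) - 1*11153 = 146 - 1*11153 = 146 - 11153 = -11007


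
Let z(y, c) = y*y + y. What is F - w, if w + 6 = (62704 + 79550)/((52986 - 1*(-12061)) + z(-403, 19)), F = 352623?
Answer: 80065330083/227053 ≈ 3.5263e+5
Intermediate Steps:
z(y, c) = y + y² (z(y, c) = y² + y = y + y²)
w = -1220064/227053 (w = -6 + (62704 + 79550)/((52986 - 1*(-12061)) - 403*(1 - 403)) = -6 + 142254/((52986 + 12061) - 403*(-402)) = -6 + 142254/(65047 + 162006) = -6 + 142254/227053 = -1220064/227053 ≈ -5.3735)
F - w = 352623 - 1*(-1220064/227053) = 352623 + 1220064/227053 = 80065330083/227053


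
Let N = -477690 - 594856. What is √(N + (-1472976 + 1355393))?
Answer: I*√1190129 ≈ 1090.9*I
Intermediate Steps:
N = -1072546
√(N + (-1472976 + 1355393)) = √(-1072546 + (-1472976 + 1355393)) = √(-1072546 - 117583) = √(-1190129) = I*√1190129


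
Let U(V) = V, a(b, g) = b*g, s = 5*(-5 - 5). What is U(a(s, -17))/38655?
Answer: 170/7731 ≈ 0.021989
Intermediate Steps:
s = -50 (s = 5*(-10) = -50)
U(a(s, -17))/38655 = -50*(-17)/38655 = 850*(1/38655) = 170/7731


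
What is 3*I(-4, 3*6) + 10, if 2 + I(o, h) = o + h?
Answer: 46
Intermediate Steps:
I(o, h) = -2 + h + o (I(o, h) = -2 + (o + h) = -2 + (h + o) = -2 + h + o)
3*I(-4, 3*6) + 10 = 3*(-2 + 3*6 - 4) + 10 = 3*(-2 + 18 - 4) + 10 = 3*12 + 10 = 36 + 10 = 46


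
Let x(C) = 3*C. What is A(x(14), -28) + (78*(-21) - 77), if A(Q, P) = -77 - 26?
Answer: -1818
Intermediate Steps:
A(Q, P) = -103
A(x(14), -28) + (78*(-21) - 77) = -103 + (78*(-21) - 77) = -103 + (-1638 - 77) = -103 - 1715 = -1818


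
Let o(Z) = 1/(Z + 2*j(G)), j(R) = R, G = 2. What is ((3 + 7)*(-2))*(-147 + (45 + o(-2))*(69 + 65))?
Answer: -119000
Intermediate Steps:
o(Z) = 1/(4 + Z) (o(Z) = 1/(Z + 2*2) = 1/(Z + 4) = 1/(4 + Z))
((3 + 7)*(-2))*(-147 + (45 + o(-2))*(69 + 65)) = ((3 + 7)*(-2))*(-147 + (45 + 1/(4 - 2))*(69 + 65)) = (10*(-2))*(-147 + (45 + 1/2)*134) = -20*(-147 + (45 + ½)*134) = -20*(-147 + (91/2)*134) = -20*(-147 + 6097) = -20*5950 = -119000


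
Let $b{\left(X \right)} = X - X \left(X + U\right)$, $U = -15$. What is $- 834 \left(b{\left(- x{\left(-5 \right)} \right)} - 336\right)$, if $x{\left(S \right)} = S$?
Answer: $234354$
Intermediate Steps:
$b{\left(X \right)} = X - X \left(-15 + X\right)$ ($b{\left(X \right)} = X - X \left(X - 15\right) = X - X \left(-15 + X\right)$)
$- 834 \left(b{\left(- x{\left(-5 \right)} \right)} - 336\right) = - 834 \left(\left(-1\right) \left(-5\right) \left(16 - \left(-1\right) \left(-5\right)\right) - 336\right) = - 834 \left(5 \left(16 - 5\right) - 336\right) = - 834 \left(5 \cdot 11 - 336\right) = - 834 \left(55 - 336\right) = \left(-834\right) \left(-281\right) = 234354$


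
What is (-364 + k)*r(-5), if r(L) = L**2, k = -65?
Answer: -10725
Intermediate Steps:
(-364 + k)*r(-5) = (-364 - 65)*(-5)**2 = -429*25 = -10725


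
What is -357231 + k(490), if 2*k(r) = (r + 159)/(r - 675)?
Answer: -132176119/370 ≈ -3.5723e+5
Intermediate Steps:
k(r) = (159 + r)/(2*(-675 + r)) (k(r) = ((r + 159)/(r - 675))/2 = ((159 + r)/(-675 + r))/2 = (159 + r)/(2*(-675 + r)))
-357231 + k(490) = -357231 + (159 + 490)/(2*(-675 + 490)) = -357231 + (½)*649/(-185) = -357231 + (½)*(-1/185)*649 = -357231 - 649/370 = -132176119/370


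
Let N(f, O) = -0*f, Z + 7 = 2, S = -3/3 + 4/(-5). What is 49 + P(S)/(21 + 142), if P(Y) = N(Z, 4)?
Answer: 49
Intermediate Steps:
S = -9/5 (S = -3*1/3 + 4*(-1/5) = -1 - 4/5 = -9/5 ≈ -1.8000)
Z = -5 (Z = -7 + 2 = -5)
N(f, O) = 0 (N(f, O) = -1*0 = 0)
P(Y) = 0
49 + P(S)/(21 + 142) = 49 + 0/(21 + 142) = 49 + 0/163 = 49 + (1/163)*0 = 49 + 0 = 49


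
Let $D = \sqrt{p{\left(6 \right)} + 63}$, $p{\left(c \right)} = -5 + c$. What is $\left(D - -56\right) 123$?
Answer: $7872$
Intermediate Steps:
$D = 8$ ($D = \sqrt{\left(-5 + 6\right) + 63} = \sqrt{1 + 63} = \sqrt{64} = 8$)
$\left(D - -56\right) 123 = \left(8 - -56\right) 123 = \left(8 + 56\right) 123 = 64 \cdot 123 = 7872$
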